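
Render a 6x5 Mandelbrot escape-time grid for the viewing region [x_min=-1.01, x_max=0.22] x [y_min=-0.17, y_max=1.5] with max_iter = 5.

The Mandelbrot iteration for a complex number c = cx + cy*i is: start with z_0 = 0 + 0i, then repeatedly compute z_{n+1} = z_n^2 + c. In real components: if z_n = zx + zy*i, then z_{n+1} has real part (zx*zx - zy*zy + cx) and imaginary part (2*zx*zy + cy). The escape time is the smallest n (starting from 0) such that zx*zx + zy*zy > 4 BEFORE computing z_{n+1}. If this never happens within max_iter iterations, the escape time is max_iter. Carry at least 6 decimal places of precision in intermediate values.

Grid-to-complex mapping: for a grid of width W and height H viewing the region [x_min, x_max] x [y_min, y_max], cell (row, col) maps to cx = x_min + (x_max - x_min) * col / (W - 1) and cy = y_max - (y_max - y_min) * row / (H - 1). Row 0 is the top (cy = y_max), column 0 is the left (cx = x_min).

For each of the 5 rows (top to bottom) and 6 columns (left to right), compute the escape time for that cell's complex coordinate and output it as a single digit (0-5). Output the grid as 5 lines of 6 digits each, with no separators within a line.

Answer: 222222
334553
455555
555555
555555

Derivation:
(row=0, col=0): c = -1.0100 + 1.5000i → escape time 2
(row=0, col=1): c = -0.7640 + 1.5000i → escape time 2
(row=0, col=2): c = -0.5180 + 1.5000i → escape time 2
(row=0, col=3): c = -0.2720 + 1.5000i → escape time 2
(row=0, col=4): c = -0.0260 + 1.5000i → escape time 2
(row=0, col=5): c = 0.2200 + 1.5000i → escape time 2
(row=1, col=0): c = -1.0100 + 1.0825i → escape time 3
(row=1, col=1): c = -0.7640 + 1.0825i → escape time 3
(row=1, col=2): c = -0.5180 + 1.0825i → escape time 4
(row=1, col=3): c = -0.2720 + 1.0825i → escape time 5
(row=1, col=4): c = -0.0260 + 1.0825i → escape time 5
(row=1, col=5): c = 0.2200 + 1.0825i → escape time 3
(row=2, col=0): c = -1.0100 + 0.6650i → escape time 4
(row=2, col=1): c = -0.7640 + 0.6650i → escape time 5
(row=2, col=2): c = -0.5180 + 0.6650i → escape time 5
(row=2, col=3): c = -0.2720 + 0.6650i → escape time 5
(row=2, col=4): c = -0.0260 + 0.6650i → escape time 5
(row=2, col=5): c = 0.2200 + 0.6650i → escape time 5
(row=3, col=0): c = -1.0100 + 0.2475i → escape time 5
(row=3, col=1): c = -0.7640 + 0.2475i → escape time 5
(row=3, col=2): c = -0.5180 + 0.2475i → escape time 5
(row=3, col=3): c = -0.2720 + 0.2475i → escape time 5
(row=3, col=4): c = -0.0260 + 0.2475i → escape time 5
(row=3, col=5): c = 0.2200 + 0.2475i → escape time 5
(row=4, col=0): c = -1.0100 + -0.1700i → escape time 5
(row=4, col=1): c = -0.7640 + -0.1700i → escape time 5
(row=4, col=2): c = -0.5180 + -0.1700i → escape time 5
(row=4, col=3): c = -0.2720 + -0.1700i → escape time 5
(row=4, col=4): c = -0.0260 + -0.1700i → escape time 5
(row=4, col=5): c = 0.2200 + -0.1700i → escape time 5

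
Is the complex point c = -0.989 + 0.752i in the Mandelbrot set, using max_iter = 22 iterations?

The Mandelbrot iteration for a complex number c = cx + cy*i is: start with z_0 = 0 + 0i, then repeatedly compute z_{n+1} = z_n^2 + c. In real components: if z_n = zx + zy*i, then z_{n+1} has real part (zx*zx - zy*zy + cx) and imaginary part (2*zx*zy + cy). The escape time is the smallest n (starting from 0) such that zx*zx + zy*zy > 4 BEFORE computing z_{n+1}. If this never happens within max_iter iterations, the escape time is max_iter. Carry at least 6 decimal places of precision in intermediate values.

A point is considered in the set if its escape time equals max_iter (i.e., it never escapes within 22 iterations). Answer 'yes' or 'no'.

Answer: no

Derivation:
z_0 = 0 + 0i, c = -0.9890 + 0.7520i
Iter 1: z = -0.9890 + 0.7520i, |z|^2 = 1.5436
Iter 2: z = -0.5764 + -0.7355i, |z|^2 = 0.8731
Iter 3: z = -1.1977 + 1.5998i, |z|^2 = 3.9938
Iter 4: z = -2.1140 + -3.0801i, |z|^2 = 13.9559
Escaped at iteration 4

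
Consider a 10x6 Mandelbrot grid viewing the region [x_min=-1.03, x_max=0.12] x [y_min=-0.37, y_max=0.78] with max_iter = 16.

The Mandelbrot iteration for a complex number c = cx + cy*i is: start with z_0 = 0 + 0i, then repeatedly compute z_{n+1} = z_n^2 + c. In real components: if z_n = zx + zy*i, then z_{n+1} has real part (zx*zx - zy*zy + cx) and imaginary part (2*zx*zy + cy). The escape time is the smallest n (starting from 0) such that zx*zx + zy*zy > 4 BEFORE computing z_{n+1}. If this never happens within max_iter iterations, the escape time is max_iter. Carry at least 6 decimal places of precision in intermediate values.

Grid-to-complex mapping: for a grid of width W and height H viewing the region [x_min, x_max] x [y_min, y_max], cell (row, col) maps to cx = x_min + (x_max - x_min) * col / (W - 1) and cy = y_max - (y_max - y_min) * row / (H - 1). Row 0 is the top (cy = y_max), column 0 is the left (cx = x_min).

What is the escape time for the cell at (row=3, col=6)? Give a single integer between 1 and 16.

Answer: 16

Derivation:
z_0 = 0 + 0i, c = -0.2633 + 0.0900i
Iter 1: z = -0.2633 + 0.0900i, |z|^2 = 0.0774
Iter 2: z = -0.2021 + 0.0426i, |z|^2 = 0.0427
Iter 3: z = -0.2243 + 0.0728i, |z|^2 = 0.0556
Iter 4: z = -0.2183 + 0.0573i, |z|^2 = 0.0510
Iter 5: z = -0.2190 + 0.0650i, |z|^2 = 0.0522
Iter 6: z = -0.2196 + 0.0616i, |z|^2 = 0.0520
Iter 7: z = -0.2189 + 0.0630i, |z|^2 = 0.0519
Iter 8: z = -0.2194 + 0.0624i, |z|^2 = 0.0520
Iter 9: z = -0.2191 + 0.0626i, |z|^2 = 0.0519
Iter 10: z = -0.2192 + 0.0626i, |z|^2 = 0.0520
Iter 11: z = -0.2192 + 0.0626i, |z|^2 = 0.0520
Iter 12: z = -0.2192 + 0.0626i, |z|^2 = 0.0520
Iter 13: z = -0.2192 + 0.0626i, |z|^2 = 0.0520
Iter 14: z = -0.2192 + 0.0626i, |z|^2 = 0.0520
Iter 15: z = -0.2192 + 0.0626i, |z|^2 = 0.0520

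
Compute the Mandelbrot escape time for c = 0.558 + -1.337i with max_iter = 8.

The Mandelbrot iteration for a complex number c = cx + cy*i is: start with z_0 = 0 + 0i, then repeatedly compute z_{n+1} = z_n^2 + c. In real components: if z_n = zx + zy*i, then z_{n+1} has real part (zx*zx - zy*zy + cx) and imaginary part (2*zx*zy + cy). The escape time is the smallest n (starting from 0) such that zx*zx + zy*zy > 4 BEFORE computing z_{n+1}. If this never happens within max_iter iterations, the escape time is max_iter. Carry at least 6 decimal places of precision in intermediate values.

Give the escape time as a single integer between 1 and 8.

Answer: 2

Derivation:
z_0 = 0 + 0i, c = 0.5580 + -1.3370i
Iter 1: z = 0.5580 + -1.3370i, |z|^2 = 2.0989
Iter 2: z = -0.9182 + -2.8291i, |z|^2 = 8.8469
Escaped at iteration 2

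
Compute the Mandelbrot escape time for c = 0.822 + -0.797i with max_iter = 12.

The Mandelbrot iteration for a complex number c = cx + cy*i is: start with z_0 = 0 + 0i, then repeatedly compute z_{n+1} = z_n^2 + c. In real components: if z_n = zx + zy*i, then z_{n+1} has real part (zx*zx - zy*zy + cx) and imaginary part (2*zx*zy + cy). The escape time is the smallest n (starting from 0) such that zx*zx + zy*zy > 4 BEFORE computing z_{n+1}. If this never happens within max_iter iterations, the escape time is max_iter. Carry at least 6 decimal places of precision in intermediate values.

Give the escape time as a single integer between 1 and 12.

Answer: 2

Derivation:
z_0 = 0 + 0i, c = 0.8220 + -0.7970i
Iter 1: z = 0.8220 + -0.7970i, |z|^2 = 1.3109
Iter 2: z = 0.8625 + -2.1073i, |z|^2 = 5.1844
Escaped at iteration 2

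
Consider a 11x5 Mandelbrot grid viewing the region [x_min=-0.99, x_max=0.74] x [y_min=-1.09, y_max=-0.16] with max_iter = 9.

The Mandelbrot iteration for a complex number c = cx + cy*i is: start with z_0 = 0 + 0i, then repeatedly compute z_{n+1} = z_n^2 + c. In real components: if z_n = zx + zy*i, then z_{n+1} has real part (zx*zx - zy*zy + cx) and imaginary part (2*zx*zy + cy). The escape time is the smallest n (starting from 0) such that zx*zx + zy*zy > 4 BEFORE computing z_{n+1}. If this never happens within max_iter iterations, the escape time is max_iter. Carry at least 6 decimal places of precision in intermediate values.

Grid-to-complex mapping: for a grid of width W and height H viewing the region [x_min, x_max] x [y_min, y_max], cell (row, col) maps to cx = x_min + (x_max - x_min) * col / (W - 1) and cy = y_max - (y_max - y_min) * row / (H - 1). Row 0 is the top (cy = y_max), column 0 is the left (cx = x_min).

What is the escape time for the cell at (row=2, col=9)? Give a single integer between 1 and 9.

z_0 = 0 + 0i, c = 0.5670 + -0.6250i
Iter 1: z = 0.5670 + -0.6250i, |z|^2 = 0.7121
Iter 2: z = 0.4979 + -1.3337i, |z|^2 = 2.0268
Iter 3: z = -0.9640 + -1.9531i, |z|^2 = 4.7437
Escaped at iteration 3

Answer: 3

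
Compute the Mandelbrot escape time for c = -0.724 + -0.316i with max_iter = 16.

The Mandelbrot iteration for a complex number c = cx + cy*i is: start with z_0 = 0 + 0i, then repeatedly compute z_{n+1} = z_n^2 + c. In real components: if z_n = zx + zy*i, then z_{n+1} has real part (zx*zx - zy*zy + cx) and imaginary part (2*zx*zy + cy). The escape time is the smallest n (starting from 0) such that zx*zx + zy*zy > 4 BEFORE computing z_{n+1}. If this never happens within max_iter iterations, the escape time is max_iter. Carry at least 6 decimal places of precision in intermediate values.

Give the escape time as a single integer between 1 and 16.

Answer: 13

Derivation:
z_0 = 0 + 0i, c = -0.7240 + -0.3160i
Iter 1: z = -0.7240 + -0.3160i, |z|^2 = 0.6240
Iter 2: z = -0.2997 + 0.1416i, |z|^2 = 0.1098
Iter 3: z = -0.6542 + -0.4009i, |z|^2 = 0.5887
Iter 4: z = -0.4567 + 0.2085i, |z|^2 = 0.2520
Iter 5: z = -0.5589 + -0.5064i, |z|^2 = 0.5689
Iter 6: z = -0.6681 + 0.2501i, |z|^2 = 0.5089
Iter 7: z = -0.3403 + -0.6502i, |z|^2 = 0.5385
Iter 8: z = -1.0310 + 0.1265i, |z|^2 = 1.0789
Iter 9: z = 0.3229 + -0.5767i, |z|^2 = 0.4369
Iter 10: z = -0.9524 + -0.6885i, |z|^2 = 1.3810
Iter 11: z = -0.2910 + 0.9954i, |z|^2 = 1.0754
Iter 12: z = -1.6301 + -0.8953i, |z|^2 = 3.4587
Iter 13: z = 1.1316 + 2.6028i, |z|^2 = 8.0549
Escaped at iteration 13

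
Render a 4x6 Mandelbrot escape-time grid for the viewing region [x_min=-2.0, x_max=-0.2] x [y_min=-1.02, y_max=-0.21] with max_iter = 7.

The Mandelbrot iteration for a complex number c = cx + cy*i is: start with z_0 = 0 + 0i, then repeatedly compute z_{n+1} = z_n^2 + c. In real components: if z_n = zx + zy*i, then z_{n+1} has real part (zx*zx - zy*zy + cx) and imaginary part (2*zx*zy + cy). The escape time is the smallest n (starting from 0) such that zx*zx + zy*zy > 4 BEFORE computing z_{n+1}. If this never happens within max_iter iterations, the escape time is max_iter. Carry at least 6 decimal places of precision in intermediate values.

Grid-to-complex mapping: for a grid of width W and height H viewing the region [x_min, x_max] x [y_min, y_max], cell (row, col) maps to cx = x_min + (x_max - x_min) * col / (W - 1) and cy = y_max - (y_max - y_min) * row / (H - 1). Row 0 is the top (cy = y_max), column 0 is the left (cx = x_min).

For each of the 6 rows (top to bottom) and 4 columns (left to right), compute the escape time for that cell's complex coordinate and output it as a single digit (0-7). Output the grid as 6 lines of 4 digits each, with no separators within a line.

Answer: 1677
1577
1367
1347
1347
1337

Derivation:
(row=0, col=0): c = -2.0000 + -0.2100i → escape time 1
(row=0, col=1): c = -1.4000 + -0.2100i → escape time 6
(row=0, col=2): c = -0.8000 + -0.2100i → escape time 7
(row=0, col=3): c = -0.2000 + -0.2100i → escape time 7
(row=1, col=0): c = -2.0000 + -0.3720i → escape time 1
(row=1, col=1): c = -1.4000 + -0.3720i → escape time 5
(row=1, col=2): c = -0.8000 + -0.3720i → escape time 7
(row=1, col=3): c = -0.2000 + -0.3720i → escape time 7
(row=2, col=0): c = -2.0000 + -0.5340i → escape time 1
(row=2, col=1): c = -1.4000 + -0.5340i → escape time 3
(row=2, col=2): c = -0.8000 + -0.5340i → escape time 6
(row=2, col=3): c = -0.2000 + -0.5340i → escape time 7
(row=3, col=0): c = -2.0000 + -0.6960i → escape time 1
(row=3, col=1): c = -1.4000 + -0.6960i → escape time 3
(row=3, col=2): c = -0.8000 + -0.6960i → escape time 4
(row=3, col=3): c = -0.2000 + -0.6960i → escape time 7
(row=4, col=0): c = -2.0000 + -0.8580i → escape time 1
(row=4, col=1): c = -1.4000 + -0.8580i → escape time 3
(row=4, col=2): c = -0.8000 + -0.8580i → escape time 4
(row=4, col=3): c = -0.2000 + -0.8580i → escape time 7
(row=5, col=0): c = -2.0000 + -1.0200i → escape time 1
(row=5, col=1): c = -1.4000 + -1.0200i → escape time 3
(row=5, col=2): c = -0.8000 + -1.0200i → escape time 3
(row=5, col=3): c = -0.2000 + -1.0200i → escape time 7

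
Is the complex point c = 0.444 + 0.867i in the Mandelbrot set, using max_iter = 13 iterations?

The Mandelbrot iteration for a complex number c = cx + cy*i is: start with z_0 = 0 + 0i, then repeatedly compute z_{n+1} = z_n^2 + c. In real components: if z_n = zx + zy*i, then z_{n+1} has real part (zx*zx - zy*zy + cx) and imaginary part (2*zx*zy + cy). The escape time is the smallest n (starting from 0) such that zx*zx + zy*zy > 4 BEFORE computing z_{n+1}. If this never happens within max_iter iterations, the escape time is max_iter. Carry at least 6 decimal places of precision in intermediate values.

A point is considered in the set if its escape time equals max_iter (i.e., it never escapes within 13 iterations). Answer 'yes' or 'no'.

z_0 = 0 + 0i, c = 0.4440 + 0.8670i
Iter 1: z = 0.4440 + 0.8670i, |z|^2 = 0.9488
Iter 2: z = -0.1106 + 1.6369i, |z|^2 = 2.6917
Iter 3: z = -2.2232 + 0.5051i, |z|^2 = 5.1977
Escaped at iteration 3

Answer: no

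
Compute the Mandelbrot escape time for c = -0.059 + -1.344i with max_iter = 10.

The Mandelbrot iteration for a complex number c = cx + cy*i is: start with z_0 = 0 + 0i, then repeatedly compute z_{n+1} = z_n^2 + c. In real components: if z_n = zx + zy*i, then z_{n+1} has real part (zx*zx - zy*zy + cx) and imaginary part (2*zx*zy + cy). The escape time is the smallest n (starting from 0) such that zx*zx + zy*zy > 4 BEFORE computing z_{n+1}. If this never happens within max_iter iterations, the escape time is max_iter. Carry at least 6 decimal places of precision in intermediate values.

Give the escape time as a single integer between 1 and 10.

z_0 = 0 + 0i, c = -0.0590 + -1.3440i
Iter 1: z = -0.0590 + -1.3440i, |z|^2 = 1.8098
Iter 2: z = -1.8619 + -1.1854i, |z|^2 = 4.8717
Escaped at iteration 2

Answer: 2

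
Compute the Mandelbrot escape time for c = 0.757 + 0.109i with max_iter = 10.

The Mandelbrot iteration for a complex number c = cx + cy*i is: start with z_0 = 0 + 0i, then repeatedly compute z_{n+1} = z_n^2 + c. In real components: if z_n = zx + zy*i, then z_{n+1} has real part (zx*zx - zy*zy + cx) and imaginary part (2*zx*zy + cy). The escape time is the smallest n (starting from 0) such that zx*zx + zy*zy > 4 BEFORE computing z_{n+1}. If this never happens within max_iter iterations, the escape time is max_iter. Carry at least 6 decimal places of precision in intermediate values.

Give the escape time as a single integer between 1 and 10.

Answer: 3

Derivation:
z_0 = 0 + 0i, c = 0.7570 + 0.1090i
Iter 1: z = 0.7570 + 0.1090i, |z|^2 = 0.5849
Iter 2: z = 1.3182 + 0.2740i, |z|^2 = 1.8127
Iter 3: z = 2.4195 + 0.8314i, |z|^2 = 6.5451
Escaped at iteration 3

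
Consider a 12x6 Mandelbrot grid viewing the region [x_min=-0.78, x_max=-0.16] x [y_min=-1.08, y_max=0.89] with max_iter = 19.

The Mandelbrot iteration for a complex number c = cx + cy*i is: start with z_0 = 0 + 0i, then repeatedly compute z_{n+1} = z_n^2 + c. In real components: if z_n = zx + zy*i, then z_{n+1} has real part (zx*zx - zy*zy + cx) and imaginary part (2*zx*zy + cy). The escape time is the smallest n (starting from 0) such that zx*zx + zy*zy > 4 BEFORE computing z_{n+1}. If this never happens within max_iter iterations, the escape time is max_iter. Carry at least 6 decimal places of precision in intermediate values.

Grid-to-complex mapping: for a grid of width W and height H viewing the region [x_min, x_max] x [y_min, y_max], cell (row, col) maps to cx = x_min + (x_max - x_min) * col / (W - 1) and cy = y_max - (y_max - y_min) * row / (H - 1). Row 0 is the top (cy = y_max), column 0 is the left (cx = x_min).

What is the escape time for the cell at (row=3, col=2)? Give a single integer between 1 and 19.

Answer: 19

Derivation:
z_0 = 0 + 0i, c = -0.6673 + -0.2920i
Iter 1: z = -0.6673 + -0.2920i, |z|^2 = 0.5305
Iter 2: z = -0.3073 + 0.0977i, |z|^2 = 0.1040
Iter 3: z = -0.5824 + -0.3520i, |z|^2 = 0.4631
Iter 4: z = -0.4520 + 0.1180i, |z|^2 = 0.2183
Iter 5: z = -0.4769 + -0.3987i, |z|^2 = 0.3864
Iter 6: z = -0.5988 + 0.0883i, |z|^2 = 0.3664
Iter 7: z = -0.3165 + -0.3977i, |z|^2 = 0.2583
Iter 8: z = -0.7253 + -0.0403i, |z|^2 = 0.5277
Iter 9: z = -0.1428 + -0.2336i, |z|^2 = 0.0750
Iter 10: z = -0.7014 + -0.2253i, |z|^2 = 0.5428
Iter 11: z = -0.2260 + 0.0240i, |z|^2 = 0.0517
Iter 12: z = -0.6168 + -0.3029i, |z|^2 = 0.4721
Iter 13: z = -0.3786 + 0.0816i, |z|^2 = 0.1500
Iter 14: z = -0.5306 + -0.3538i, |z|^2 = 0.4067
Iter 15: z = -0.5109 + 0.0834i, |z|^2 = 0.2680
Iter 16: z = -0.4132 + -0.3773i, |z|^2 = 0.3131
Iter 17: z = -0.6388 + 0.0198i, |z|^2 = 0.4085
Iter 18: z = -0.2595 + -0.3173i, |z|^2 = 0.1680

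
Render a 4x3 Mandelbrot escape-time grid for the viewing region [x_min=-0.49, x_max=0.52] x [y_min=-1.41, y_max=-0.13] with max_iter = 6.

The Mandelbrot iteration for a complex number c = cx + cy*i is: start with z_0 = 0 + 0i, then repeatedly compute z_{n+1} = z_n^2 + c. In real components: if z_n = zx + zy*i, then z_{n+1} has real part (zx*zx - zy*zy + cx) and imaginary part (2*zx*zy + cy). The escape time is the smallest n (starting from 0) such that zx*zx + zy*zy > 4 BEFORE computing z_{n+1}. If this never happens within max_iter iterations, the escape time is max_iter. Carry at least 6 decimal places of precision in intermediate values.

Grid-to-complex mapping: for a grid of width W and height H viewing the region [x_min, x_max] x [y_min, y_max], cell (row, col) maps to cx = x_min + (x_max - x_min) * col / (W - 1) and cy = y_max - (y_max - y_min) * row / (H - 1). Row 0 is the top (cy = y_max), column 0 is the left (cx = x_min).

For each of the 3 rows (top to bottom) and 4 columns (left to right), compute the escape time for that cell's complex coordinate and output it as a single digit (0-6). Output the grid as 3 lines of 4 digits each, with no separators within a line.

(row=0, col=0): c = -0.4900 + -0.1300i → escape time 6
(row=0, col=1): c = -0.1533 + -0.1300i → escape time 6
(row=0, col=2): c = 0.1833 + -0.1300i → escape time 6
(row=0, col=3): c = 0.5200 + -0.1300i → escape time 5
(row=1, col=0): c = -0.4900 + -0.7700i → escape time 6
(row=1, col=1): c = -0.1533 + -0.7700i → escape time 6
(row=1, col=2): c = 0.1833 + -0.7700i → escape time 5
(row=1, col=3): c = 0.5200 + -0.7700i → escape time 3
(row=2, col=0): c = -0.4900 + -1.4100i → escape time 2
(row=2, col=1): c = -0.1533 + -1.4100i → escape time 2
(row=2, col=2): c = 0.1833 + -1.4100i → escape time 2
(row=2, col=3): c = 0.5200 + -1.4100i → escape time 2

Answer: 6665
6653
2222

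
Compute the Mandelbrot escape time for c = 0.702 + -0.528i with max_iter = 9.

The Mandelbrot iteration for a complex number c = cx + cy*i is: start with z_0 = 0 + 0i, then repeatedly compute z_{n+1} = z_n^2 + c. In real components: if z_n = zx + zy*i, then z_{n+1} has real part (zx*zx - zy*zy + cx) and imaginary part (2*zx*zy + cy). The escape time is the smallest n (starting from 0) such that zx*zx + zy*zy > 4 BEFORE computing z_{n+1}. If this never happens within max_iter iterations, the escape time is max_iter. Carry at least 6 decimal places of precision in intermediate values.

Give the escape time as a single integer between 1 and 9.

z_0 = 0 + 0i, c = 0.7020 + -0.5280i
Iter 1: z = 0.7020 + -0.5280i, |z|^2 = 0.7716
Iter 2: z = 0.9160 + -1.2693i, |z|^2 = 2.4502
Iter 3: z = -0.0701 + -2.8534i, |z|^2 = 8.1470
Escaped at iteration 3

Answer: 3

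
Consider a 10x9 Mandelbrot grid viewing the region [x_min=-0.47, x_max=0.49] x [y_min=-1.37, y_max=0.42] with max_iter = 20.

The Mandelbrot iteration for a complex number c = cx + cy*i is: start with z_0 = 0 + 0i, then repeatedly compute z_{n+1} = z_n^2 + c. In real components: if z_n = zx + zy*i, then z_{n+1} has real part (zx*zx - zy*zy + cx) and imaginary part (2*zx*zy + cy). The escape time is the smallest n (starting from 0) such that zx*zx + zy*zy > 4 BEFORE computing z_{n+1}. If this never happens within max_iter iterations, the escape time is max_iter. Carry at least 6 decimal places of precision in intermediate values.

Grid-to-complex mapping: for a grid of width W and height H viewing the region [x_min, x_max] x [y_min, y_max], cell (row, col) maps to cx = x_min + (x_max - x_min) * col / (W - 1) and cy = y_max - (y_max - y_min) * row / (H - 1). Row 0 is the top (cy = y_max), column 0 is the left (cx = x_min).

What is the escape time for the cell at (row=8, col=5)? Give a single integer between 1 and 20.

Answer: 2

Derivation:
z_0 = 0 + 0i, c = 0.0633 + -1.3700i
Iter 1: z = 0.0633 + -1.3700i, |z|^2 = 1.8809
Iter 2: z = -1.8096 + -1.5435i, |z|^2 = 5.6570
Escaped at iteration 2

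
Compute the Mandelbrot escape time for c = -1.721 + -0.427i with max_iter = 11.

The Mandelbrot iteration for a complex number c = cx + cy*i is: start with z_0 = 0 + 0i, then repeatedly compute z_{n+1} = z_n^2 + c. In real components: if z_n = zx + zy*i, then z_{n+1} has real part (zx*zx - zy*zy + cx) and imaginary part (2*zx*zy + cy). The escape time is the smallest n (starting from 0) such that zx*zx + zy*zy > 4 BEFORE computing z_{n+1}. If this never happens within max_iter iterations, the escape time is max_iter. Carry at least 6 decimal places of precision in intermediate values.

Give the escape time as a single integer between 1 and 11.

Answer: 3

Derivation:
z_0 = 0 + 0i, c = -1.7210 + -0.4270i
Iter 1: z = -1.7210 + -0.4270i, |z|^2 = 3.1442
Iter 2: z = 1.0585 + 1.0427i, |z|^2 = 2.2077
Iter 3: z = -1.6878 + 1.7805i, |z|^2 = 6.0190
Escaped at iteration 3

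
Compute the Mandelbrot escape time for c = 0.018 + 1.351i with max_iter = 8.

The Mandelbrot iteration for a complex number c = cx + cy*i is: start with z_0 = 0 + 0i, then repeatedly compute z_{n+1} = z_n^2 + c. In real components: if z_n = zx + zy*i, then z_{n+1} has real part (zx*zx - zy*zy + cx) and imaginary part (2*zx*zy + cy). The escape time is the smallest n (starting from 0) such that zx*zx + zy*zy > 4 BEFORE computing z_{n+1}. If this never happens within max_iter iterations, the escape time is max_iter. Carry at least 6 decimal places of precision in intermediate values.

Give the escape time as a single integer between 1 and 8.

z_0 = 0 + 0i, c = 0.0180 + 1.3510i
Iter 1: z = 0.0180 + 1.3510i, |z|^2 = 1.8255
Iter 2: z = -1.8069 + 1.3996i, |z|^2 = 5.2238
Escaped at iteration 2

Answer: 2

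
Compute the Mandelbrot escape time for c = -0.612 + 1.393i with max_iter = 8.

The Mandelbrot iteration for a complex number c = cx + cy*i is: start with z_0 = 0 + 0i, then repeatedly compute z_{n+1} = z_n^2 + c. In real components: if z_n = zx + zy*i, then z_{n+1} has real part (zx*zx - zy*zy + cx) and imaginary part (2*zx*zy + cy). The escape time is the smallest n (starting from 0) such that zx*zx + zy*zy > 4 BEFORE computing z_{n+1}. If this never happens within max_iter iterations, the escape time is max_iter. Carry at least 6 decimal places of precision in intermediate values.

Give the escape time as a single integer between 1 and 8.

z_0 = 0 + 0i, c = -0.6120 + 1.3930i
Iter 1: z = -0.6120 + 1.3930i, |z|^2 = 2.3150
Iter 2: z = -2.1779 + -0.3120i, |z|^2 = 4.8406
Escaped at iteration 2

Answer: 2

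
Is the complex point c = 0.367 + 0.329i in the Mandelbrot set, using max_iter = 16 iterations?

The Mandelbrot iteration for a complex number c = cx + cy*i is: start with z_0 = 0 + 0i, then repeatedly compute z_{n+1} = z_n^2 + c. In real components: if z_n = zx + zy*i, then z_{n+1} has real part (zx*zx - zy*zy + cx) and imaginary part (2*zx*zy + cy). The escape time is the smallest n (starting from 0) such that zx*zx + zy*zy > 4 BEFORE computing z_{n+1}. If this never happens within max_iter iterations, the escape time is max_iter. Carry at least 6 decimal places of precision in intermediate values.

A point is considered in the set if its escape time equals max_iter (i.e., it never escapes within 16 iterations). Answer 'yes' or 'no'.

z_0 = 0 + 0i, c = 0.3670 + 0.3290i
Iter 1: z = 0.3670 + 0.3290i, |z|^2 = 0.2429
Iter 2: z = 0.3934 + 0.5705i, |z|^2 = 0.4803
Iter 3: z = 0.1963 + 0.7779i, |z|^2 = 0.6437
Iter 4: z = -0.1996 + 0.6345i, |z|^2 = 0.4424
Iter 5: z = 0.0043 + 0.0757i, |z|^2 = 0.0058
Iter 6: z = 0.3613 + 0.3296i, |z|^2 = 0.2392
Iter 7: z = 0.3889 + 0.5672i, |z|^2 = 0.4729
Iter 8: z = 0.1965 + 0.7701i, |z|^2 = 0.6317
Iter 9: z = -0.1875 + 0.6317i, |z|^2 = 0.4341
Iter 10: z = 0.0031 + 0.0922i, |z|^2 = 0.0085
Iter 11: z = 0.3585 + 0.3296i, |z|^2 = 0.2372
Iter 12: z = 0.3869 + 0.5653i, |z|^2 = 0.4693
Iter 13: z = 0.1971 + 0.7665i, |z|^2 = 0.6263
Iter 14: z = -0.1816 + 0.6312i, |z|^2 = 0.4313
Iter 15: z = 0.0016 + 0.0998i, |z|^2 = 0.0100
Did not escape in 16 iterations → in set

Answer: yes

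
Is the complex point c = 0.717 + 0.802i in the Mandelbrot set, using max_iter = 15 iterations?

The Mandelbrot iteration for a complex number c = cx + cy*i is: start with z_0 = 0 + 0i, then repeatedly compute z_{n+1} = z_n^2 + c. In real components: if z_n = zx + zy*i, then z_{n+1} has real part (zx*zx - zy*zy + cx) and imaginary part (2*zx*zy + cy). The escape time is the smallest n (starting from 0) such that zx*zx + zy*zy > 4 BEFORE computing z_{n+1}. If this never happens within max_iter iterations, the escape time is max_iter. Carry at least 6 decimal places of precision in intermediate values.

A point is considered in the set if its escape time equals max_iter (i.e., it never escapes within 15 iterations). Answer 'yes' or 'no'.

Answer: no

Derivation:
z_0 = 0 + 0i, c = 0.7170 + 0.8020i
Iter 1: z = 0.7170 + 0.8020i, |z|^2 = 1.1573
Iter 2: z = 0.5879 + 1.9521i, |z|^2 = 4.1562
Escaped at iteration 2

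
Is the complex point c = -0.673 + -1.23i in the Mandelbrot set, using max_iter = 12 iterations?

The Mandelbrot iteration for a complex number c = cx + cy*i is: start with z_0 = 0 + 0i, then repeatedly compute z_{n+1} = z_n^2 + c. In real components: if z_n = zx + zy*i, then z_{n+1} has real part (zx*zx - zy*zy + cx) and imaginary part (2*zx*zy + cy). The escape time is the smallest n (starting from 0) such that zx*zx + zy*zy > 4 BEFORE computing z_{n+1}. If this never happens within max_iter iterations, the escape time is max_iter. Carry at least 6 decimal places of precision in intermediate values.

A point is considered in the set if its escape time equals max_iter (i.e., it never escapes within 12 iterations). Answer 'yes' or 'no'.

Answer: no

Derivation:
z_0 = 0 + 0i, c = -0.6730 + -1.2300i
Iter 1: z = -0.6730 + -1.2300i, |z|^2 = 1.9658
Iter 2: z = -1.7330 + 0.4256i, |z|^2 = 3.1843
Iter 3: z = 2.1491 + -2.7050i, |z|^2 = 11.9357
Escaped at iteration 3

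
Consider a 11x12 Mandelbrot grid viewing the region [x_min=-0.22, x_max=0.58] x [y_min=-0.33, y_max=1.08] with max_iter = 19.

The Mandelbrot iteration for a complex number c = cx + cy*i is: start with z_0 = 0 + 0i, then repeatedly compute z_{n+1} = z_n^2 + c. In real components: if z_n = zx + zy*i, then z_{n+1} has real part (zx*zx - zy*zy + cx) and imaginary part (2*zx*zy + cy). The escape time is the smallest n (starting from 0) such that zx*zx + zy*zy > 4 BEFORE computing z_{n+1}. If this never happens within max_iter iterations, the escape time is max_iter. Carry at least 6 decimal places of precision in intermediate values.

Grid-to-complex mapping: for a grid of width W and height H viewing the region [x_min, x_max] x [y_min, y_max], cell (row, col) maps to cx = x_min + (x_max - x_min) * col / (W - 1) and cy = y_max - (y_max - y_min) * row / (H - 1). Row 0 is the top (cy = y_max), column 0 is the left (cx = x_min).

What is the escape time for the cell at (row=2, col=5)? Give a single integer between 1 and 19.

Answer: 5

Derivation:
z_0 = 0 + 0i, c = 0.1800 + 0.8236i
Iter 1: z = 0.1800 + 0.8236i, |z|^2 = 0.7108
Iter 2: z = -0.4660 + 1.1201i, |z|^2 = 1.4719
Iter 3: z = -0.8576 + -0.2203i, |z|^2 = 0.7840
Iter 4: z = 0.8669 + 1.2015i, |z|^2 = 2.1951
Iter 5: z = -0.5119 + 2.9068i, |z|^2 = 8.7118
Escaped at iteration 5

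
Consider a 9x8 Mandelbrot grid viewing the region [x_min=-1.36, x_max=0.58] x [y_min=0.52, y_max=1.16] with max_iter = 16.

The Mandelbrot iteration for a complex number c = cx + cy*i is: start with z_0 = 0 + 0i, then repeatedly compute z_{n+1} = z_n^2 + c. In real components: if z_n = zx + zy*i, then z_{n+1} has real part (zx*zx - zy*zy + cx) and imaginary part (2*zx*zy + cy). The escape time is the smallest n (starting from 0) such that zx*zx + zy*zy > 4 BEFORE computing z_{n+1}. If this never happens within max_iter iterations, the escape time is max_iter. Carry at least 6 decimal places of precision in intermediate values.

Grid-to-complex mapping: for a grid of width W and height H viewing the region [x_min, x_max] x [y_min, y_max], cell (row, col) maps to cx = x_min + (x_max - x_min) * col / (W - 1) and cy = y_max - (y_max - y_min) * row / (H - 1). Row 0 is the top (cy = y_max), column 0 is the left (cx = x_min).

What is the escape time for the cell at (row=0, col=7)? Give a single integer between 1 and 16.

Answer: 2

Derivation:
z_0 = 0 + 0i, c = 0.3375 + 1.1600i
Iter 1: z = 0.3375 + 1.1600i, |z|^2 = 1.4595
Iter 2: z = -0.8942 + 1.9430i, |z|^2 = 4.5748
Escaped at iteration 2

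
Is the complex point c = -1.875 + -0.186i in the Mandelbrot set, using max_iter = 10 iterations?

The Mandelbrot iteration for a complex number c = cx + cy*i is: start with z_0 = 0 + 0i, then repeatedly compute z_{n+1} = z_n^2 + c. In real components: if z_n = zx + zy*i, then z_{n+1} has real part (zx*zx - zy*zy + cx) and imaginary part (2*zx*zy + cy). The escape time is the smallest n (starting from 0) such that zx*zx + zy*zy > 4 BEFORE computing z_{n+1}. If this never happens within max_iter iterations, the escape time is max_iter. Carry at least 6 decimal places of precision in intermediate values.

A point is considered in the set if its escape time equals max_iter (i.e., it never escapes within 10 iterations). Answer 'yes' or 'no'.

Answer: no

Derivation:
z_0 = 0 + 0i, c = -1.8750 + -0.1860i
Iter 1: z = -1.8750 + -0.1860i, |z|^2 = 3.5502
Iter 2: z = 1.6060 + 0.5115i, |z|^2 = 2.8410
Iter 3: z = 0.4427 + 1.4570i, |z|^2 = 2.3187
Iter 4: z = -3.8018 + 1.1040i, |z|^2 = 15.6723
Escaped at iteration 4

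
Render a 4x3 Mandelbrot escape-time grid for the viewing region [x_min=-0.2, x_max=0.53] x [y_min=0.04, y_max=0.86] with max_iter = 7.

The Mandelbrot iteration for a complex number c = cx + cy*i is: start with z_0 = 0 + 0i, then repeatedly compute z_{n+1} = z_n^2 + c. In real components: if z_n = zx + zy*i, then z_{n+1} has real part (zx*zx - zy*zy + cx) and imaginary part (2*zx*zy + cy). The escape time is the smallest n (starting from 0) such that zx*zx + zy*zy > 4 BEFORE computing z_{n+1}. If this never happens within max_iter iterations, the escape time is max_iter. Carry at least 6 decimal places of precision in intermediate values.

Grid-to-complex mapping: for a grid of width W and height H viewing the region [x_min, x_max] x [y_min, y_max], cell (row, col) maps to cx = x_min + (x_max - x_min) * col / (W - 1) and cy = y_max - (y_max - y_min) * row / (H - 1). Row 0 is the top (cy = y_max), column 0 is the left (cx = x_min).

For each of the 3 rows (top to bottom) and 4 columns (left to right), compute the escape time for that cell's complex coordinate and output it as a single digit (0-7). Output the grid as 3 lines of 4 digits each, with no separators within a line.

Answer: 7743
7774
7775

Derivation:
(row=0, col=0): c = -0.2000 + 0.8600i → escape time 7
(row=0, col=1): c = 0.0433 + 0.8600i → escape time 7
(row=0, col=2): c = 0.2867 + 0.8600i → escape time 4
(row=0, col=3): c = 0.5300 + 0.8600i → escape time 3
(row=1, col=0): c = -0.2000 + 0.4500i → escape time 7
(row=1, col=1): c = 0.0433 + 0.4500i → escape time 7
(row=1, col=2): c = 0.2867 + 0.4500i → escape time 7
(row=1, col=3): c = 0.5300 + 0.4500i → escape time 4
(row=2, col=0): c = -0.2000 + 0.0400i → escape time 7
(row=2, col=1): c = 0.0433 + 0.0400i → escape time 7
(row=2, col=2): c = 0.2867 + 0.0400i → escape time 7
(row=2, col=3): c = 0.5300 + 0.0400i → escape time 5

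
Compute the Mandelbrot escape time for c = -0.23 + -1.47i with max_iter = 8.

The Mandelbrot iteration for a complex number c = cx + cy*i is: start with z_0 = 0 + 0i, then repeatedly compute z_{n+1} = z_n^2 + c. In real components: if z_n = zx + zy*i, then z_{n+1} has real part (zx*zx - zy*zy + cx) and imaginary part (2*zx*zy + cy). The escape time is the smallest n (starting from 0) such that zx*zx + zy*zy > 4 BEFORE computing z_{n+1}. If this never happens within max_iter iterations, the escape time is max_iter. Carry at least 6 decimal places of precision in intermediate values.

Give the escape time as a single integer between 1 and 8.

Answer: 2

Derivation:
z_0 = 0 + 0i, c = -0.2300 + -1.4700i
Iter 1: z = -0.2300 + -1.4700i, |z|^2 = 2.2138
Iter 2: z = -2.3380 + -0.7938i, |z|^2 = 6.0964
Escaped at iteration 2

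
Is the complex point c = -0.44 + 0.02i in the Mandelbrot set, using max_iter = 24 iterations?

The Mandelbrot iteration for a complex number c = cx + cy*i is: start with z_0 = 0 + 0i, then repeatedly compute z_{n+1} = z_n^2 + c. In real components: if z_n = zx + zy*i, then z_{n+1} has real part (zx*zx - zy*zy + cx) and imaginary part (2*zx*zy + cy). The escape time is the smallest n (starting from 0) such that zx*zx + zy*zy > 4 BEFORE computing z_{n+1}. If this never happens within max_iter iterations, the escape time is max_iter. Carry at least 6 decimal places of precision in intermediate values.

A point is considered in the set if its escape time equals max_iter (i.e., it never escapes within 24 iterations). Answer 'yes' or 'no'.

z_0 = 0 + 0i, c = -0.4400 + 0.0200i
Iter 1: z = -0.4400 + 0.0200i, |z|^2 = 0.1940
Iter 2: z = -0.2468 + 0.0024i, |z|^2 = 0.0609
Iter 3: z = -0.3791 + 0.0188i, |z|^2 = 0.1441
Iter 4: z = -0.2966 + 0.0057i, |z|^2 = 0.0880
Iter 5: z = -0.3520 + 0.0166i, |z|^2 = 0.1242
Iter 6: z = -0.3163 + 0.0083i, |z|^2 = 0.1001
Iter 7: z = -0.3400 + 0.0147i, |z|^2 = 0.1158
Iter 8: z = -0.3246 + 0.0100i, |z|^2 = 0.1055
Iter 9: z = -0.3347 + 0.0135i, |z|^2 = 0.1122
Iter 10: z = -0.3281 + 0.0109i, |z|^2 = 0.1078
Iter 11: z = -0.3324 + 0.0128i, |z|^2 = 0.1107
Iter 12: z = -0.3296 + 0.0115i, |z|^2 = 0.1088
Iter 13: z = -0.3315 + 0.0124i, |z|^2 = 0.1100
Iter 14: z = -0.3303 + 0.0118i, |z|^2 = 0.1092
Iter 15: z = -0.3310 + 0.0122i, |z|^2 = 0.1097
Iter 16: z = -0.3306 + 0.0119i, |z|^2 = 0.1094
Iter 17: z = -0.3309 + 0.0121i, |z|^2 = 0.1096
Iter 18: z = -0.3307 + 0.0120i, |z|^2 = 0.1095
Iter 19: z = -0.3308 + 0.0121i, |z|^2 = 0.1096
Iter 20: z = -0.3307 + 0.0120i, |z|^2 = 0.1095
Iter 21: z = -0.3308 + 0.0121i, |z|^2 = 0.1096
Iter 22: z = -0.3307 + 0.0120i, |z|^2 = 0.1095
Iter 23: z = -0.3308 + 0.0120i, |z|^2 = 0.1095
Did not escape in 24 iterations → in set

Answer: yes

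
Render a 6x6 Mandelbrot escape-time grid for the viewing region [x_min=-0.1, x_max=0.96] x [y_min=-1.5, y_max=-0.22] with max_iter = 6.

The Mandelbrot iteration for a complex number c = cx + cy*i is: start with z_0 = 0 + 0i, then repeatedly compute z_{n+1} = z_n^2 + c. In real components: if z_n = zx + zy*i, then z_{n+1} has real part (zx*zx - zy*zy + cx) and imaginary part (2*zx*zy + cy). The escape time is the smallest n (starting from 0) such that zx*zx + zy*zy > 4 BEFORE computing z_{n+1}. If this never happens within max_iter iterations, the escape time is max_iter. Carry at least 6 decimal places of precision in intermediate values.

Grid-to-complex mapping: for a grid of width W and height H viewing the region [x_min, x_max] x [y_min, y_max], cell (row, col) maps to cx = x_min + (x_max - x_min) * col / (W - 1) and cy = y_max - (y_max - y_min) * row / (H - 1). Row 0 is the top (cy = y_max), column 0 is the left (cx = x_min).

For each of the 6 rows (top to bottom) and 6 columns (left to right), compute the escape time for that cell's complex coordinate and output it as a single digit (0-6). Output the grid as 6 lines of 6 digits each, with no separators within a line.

Answer: 666433
666432
665332
643222
322222
222222

Derivation:
(row=0, col=0): c = -0.1000 + -0.2200i → escape time 6
(row=0, col=1): c = 0.1120 + -0.2200i → escape time 6
(row=0, col=2): c = 0.3240 + -0.2200i → escape time 6
(row=0, col=3): c = 0.5360 + -0.2200i → escape time 4
(row=0, col=4): c = 0.7480 + -0.2200i → escape time 3
(row=0, col=5): c = 0.9600 + -0.2200i → escape time 3
(row=1, col=0): c = -0.1000 + -0.4760i → escape time 6
(row=1, col=1): c = 0.1120 + -0.4760i → escape time 6
(row=1, col=2): c = 0.3240 + -0.4760i → escape time 6
(row=1, col=3): c = 0.5360 + -0.4760i → escape time 4
(row=1, col=4): c = 0.7480 + -0.4760i → escape time 3
(row=1, col=5): c = 0.9600 + -0.4760i → escape time 2
(row=2, col=0): c = -0.1000 + -0.7320i → escape time 6
(row=2, col=1): c = 0.1120 + -0.7320i → escape time 6
(row=2, col=2): c = 0.3240 + -0.7320i → escape time 5
(row=2, col=3): c = 0.5360 + -0.7320i → escape time 3
(row=2, col=4): c = 0.7480 + -0.7320i → escape time 3
(row=2, col=5): c = 0.9600 + -0.7320i → escape time 2
(row=3, col=0): c = -0.1000 + -0.9880i → escape time 6
(row=3, col=1): c = 0.1120 + -0.9880i → escape time 4
(row=3, col=2): c = 0.3240 + -0.9880i → escape time 3
(row=3, col=3): c = 0.5360 + -0.9880i → escape time 2
(row=3, col=4): c = 0.7480 + -0.9880i → escape time 2
(row=3, col=5): c = 0.9600 + -0.9880i → escape time 2
(row=4, col=0): c = -0.1000 + -1.2440i → escape time 3
(row=4, col=1): c = 0.1120 + -1.2440i → escape time 2
(row=4, col=2): c = 0.3240 + -1.2440i → escape time 2
(row=4, col=3): c = 0.5360 + -1.2440i → escape time 2
(row=4, col=4): c = 0.7480 + -1.2440i → escape time 2
(row=4, col=5): c = 0.9600 + -1.2440i → escape time 2
(row=5, col=0): c = -0.1000 + -1.5000i → escape time 2
(row=5, col=1): c = 0.1120 + -1.5000i → escape time 2
(row=5, col=2): c = 0.3240 + -1.5000i → escape time 2
(row=5, col=3): c = 0.5360 + -1.5000i → escape time 2
(row=5, col=4): c = 0.7480 + -1.5000i → escape time 2
(row=5, col=5): c = 0.9600 + -1.5000i → escape time 2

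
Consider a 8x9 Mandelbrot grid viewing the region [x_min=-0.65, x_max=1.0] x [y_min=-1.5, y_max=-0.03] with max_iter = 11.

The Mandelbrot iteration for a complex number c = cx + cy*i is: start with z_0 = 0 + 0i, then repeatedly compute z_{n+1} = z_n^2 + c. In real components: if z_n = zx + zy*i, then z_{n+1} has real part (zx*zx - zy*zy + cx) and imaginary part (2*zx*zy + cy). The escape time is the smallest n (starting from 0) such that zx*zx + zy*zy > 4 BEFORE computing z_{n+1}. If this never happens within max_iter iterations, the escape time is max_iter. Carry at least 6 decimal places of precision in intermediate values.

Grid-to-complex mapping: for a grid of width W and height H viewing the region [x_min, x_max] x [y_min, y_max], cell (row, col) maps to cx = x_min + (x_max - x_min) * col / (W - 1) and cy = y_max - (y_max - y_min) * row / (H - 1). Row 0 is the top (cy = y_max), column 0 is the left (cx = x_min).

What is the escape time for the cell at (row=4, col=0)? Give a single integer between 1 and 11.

z_0 = 0 + 0i, c = -0.6500 + -0.7650i
Iter 1: z = -0.6500 + -0.7650i, |z|^2 = 1.0077
Iter 2: z = -0.8127 + 0.2295i, |z|^2 = 0.7132
Iter 3: z = -0.0421 + -1.1380i, |z|^2 = 1.2969
Iter 4: z = -1.9434 + -0.6691i, |z|^2 = 4.2243
Escaped at iteration 4

Answer: 4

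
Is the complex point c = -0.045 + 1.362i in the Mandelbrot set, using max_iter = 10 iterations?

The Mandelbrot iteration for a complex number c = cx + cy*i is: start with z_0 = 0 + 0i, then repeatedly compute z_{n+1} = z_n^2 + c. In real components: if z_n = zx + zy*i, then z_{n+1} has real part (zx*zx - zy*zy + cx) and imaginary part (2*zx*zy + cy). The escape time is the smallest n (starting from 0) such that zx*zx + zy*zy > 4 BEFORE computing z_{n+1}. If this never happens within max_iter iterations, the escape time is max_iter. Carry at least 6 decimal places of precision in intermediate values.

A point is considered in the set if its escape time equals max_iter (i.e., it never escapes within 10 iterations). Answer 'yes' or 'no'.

z_0 = 0 + 0i, c = -0.0450 + 1.3620i
Iter 1: z = -0.0450 + 1.3620i, |z|^2 = 1.8571
Iter 2: z = -1.8980 + 1.2394i, |z|^2 = 5.1386
Escaped at iteration 2

Answer: no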